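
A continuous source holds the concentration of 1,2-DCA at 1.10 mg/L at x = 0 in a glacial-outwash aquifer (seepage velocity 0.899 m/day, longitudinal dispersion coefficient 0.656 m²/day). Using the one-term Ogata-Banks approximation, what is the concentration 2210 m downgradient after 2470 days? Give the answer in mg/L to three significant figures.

0.631 mg/L

For a continuous step input, C/C₀ ≈ ½·erfc((x−vt)/(2√(Dt))).
vt = 0.899 × 2470 = 2220.53 m and 2√(Dt) = 2√(0.656 × 2470) = 80.51 m.
Argument (x−vt)/(2√(Dt)) = (2210 − 2220.53)/80.51 = -0.1308; ½·erfc(-0.1308) = 0.5734.
C = 1.10 × 0.5734 = 0.631 mg/L.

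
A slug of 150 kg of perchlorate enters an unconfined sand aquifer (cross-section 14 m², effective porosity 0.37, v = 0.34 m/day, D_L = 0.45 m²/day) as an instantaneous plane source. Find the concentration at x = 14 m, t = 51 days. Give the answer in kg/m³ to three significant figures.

1.51 kg/m³

For an instantaneous plane source, C(x,t) = M/(n_e·A·√(4πDt)) · exp(−(x−vt)²/(4Dt)), with n_e·A the pore (flow) area.
Plume center vt = 0.34 × 51 = 17.34 m, so the well at 14 m is 3.34 m upgradient of the peak.
√(4πDt) = 16.98 m, giving peak height M/(n_e·A·√(4πDt)) = 150/(0.37 × 14 × 16.98) = 1.705 kg/m³.
(x−vt)²/(4Dt) = (-3.34)²/(4 × 0.45 × 51) = 0.1215; exp(−0.1215) = 0.8856.
C = 1.705 × 0.8856 = 1.51 kg/m³.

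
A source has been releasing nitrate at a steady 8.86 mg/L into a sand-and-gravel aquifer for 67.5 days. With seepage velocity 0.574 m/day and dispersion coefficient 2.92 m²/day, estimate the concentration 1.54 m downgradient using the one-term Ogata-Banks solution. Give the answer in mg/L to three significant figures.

For a continuous step input, C/C₀ ≈ ½·erfc((x−vt)/(2√(Dt))).
vt = 0.574 × 67.5 = 38.745 m and 2√(Dt) = 2√(2.92 × 67.5) = 28.08 m.
Argument (x−vt)/(2√(Dt)) = (1.54 − 38.745)/28.08 = -1.325; ½·erfc(-1.325) = 0.9695.
C = 8.86 × 0.9695 = 8.59 mg/L.

8.59 mg/L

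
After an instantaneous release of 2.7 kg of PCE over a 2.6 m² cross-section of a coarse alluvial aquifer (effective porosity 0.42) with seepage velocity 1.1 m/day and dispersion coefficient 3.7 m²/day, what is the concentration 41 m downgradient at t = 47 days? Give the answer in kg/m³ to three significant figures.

0.0449 kg/m³

For an instantaneous plane source, C(x,t) = M/(n_e·A·√(4πDt)) · exp(−(x−vt)²/(4Dt)), with n_e·A the pore (flow) area.
Plume center vt = 1.1 × 47 = 51.7 m, so the well at 41 m is 10.7 m upgradient of the peak.
√(4πDt) = 46.75 m, giving peak height M/(n_e·A·√(4πDt)) = 2.7/(0.42 × 2.6 × 46.75) = 0.05289 kg/m³.
(x−vt)²/(4Dt) = (-10.7)²/(4 × 3.7 × 47) = 0.1646; exp(−0.1646) = 0.8482.
C = 0.05289 × 0.8482 = 0.0449 kg/m³.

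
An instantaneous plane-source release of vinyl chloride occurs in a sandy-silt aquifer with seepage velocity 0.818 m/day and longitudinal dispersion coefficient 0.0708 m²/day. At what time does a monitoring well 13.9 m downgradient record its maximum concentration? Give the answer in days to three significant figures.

16.9 days

For the 1D instantaneous-source solution, setting ∂C/∂t = 0 at fixed x gives v²t² + 2Dt − x² = 0, so t = (√(D² + v²x²) − D)/v².
√(D² + v²x²) = √(0.0708² + 0.818² × 13.9²) = 11.37; v² = 0.669124.
t = (11.37 − 0.0708)/0.669124 = 16.9 days (vs. the pure-advection estimate x/v = 17.0 d).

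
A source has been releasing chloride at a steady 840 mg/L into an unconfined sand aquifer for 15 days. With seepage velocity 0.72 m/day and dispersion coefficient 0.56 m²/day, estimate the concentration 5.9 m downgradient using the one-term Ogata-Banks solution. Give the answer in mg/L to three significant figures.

743 mg/L

For a continuous step input, C/C₀ ≈ ½·erfc((x−vt)/(2√(Dt))).
vt = 0.72 × 15 = 10.8 m and 2√(Dt) = 2√(0.56 × 15) = 5.797 m.
Argument (x−vt)/(2√(Dt)) = (5.9 − 10.8)/5.797 = -0.8453; ½·erfc(-0.8453) = 0.8840.
C = 840 × 0.8840 = 743 mg/L.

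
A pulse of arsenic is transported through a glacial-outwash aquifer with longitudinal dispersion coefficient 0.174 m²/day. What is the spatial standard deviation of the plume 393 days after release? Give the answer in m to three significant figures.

Dispersive spreading gives a Gaussian with σ² = 2Dt; advection only shifts the center.
σ = √(2 × 0.174 × 393) = 11.7 m.

11.7 m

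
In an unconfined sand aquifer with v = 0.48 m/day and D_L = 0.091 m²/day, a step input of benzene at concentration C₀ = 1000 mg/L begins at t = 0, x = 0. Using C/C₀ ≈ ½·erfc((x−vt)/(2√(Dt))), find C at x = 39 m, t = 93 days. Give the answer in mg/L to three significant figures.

For a continuous step input, C/C₀ ≈ ½·erfc((x−vt)/(2√(Dt))).
vt = 0.48 × 93 = 44.64 m and 2√(Dt) = 2√(0.091 × 93) = 5.818 m.
Argument (x−vt)/(2√(Dt)) = (39 − 44.64)/5.818 = -0.9694; ½·erfc(-0.9694) = 0.9148.
C = 1000 × 0.9148 = 915 mg/L.

915 mg/L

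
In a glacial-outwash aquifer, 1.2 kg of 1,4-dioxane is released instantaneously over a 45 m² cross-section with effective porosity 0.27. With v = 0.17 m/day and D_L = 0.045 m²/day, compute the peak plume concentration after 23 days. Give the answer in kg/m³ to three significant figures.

The peak of an instantaneous 1D plume sits at x = vt; there the Gaussian factor is 1 and C_max = M/(n_e·A·√(4πDt)), where n_e·A is the pore area the mass is dissolved in.
√(4πDt) = √(4π × 0.045 × 23) = 3.606 m, so C_max = 1.2/(0.27 × 45 × 3.606) = 0.0274 kg/m³.

0.0274 kg/m³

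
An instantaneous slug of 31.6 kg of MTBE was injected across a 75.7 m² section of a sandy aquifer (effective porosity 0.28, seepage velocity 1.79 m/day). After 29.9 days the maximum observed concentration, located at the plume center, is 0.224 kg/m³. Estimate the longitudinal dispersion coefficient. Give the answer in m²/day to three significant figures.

0.118 m²/day

At the plume center C_max = M/(n_e·A·√(4πDt)), so D = M²/(4πt·(n_e·A·C_max)²).
n_e·A·C_max = 0.28 × 75.7 × 0.224 = 4.748 kg/m.
D = 31.6²/(4π × 29.9 × 4.748²) = 0.118 m²/day.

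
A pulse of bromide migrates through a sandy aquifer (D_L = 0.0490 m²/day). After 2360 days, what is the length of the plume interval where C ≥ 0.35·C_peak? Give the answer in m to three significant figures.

The plume is Gaussian with σ = √(2Dt) = √(2 × 0.0490 × 2360) = 15.21 m.
C/C_peak = exp(−Δx²/(2σ²)) = 0.35 ⇒ Δx = σ·√(−2 ln 0.35) = 15.21 × 1.449 = 22.04 m.
Width = 2Δx = 44.1 m.

44.1 m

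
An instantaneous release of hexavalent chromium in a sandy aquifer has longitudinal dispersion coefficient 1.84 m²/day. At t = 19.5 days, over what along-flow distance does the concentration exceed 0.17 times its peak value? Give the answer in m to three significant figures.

31.9 m

The plume is Gaussian with σ = √(2Dt) = √(2 × 1.84 × 19.5) = 8.471 m.
C/C_peak = exp(−Δx²/(2σ²)) = 0.17 ⇒ Δx = σ·√(−2 ln 0.17) = 8.471 × 1.883 = 15.95 m.
Width = 2Δx = 31.9 m.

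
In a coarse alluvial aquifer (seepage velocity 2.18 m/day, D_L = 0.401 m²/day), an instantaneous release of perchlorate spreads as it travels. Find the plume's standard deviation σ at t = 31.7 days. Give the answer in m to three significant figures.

5.04 m

Dispersive spreading gives a Gaussian with σ² = 2Dt; advection only shifts the center.
σ = √(2 × 0.401 × 31.7) = 5.04 m.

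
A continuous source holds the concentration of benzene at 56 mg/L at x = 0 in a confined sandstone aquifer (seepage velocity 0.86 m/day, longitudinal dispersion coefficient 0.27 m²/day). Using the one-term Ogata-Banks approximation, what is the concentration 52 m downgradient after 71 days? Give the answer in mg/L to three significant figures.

52.0 mg/L

For a continuous step input, C/C₀ ≈ ½·erfc((x−vt)/(2√(Dt))).
vt = 0.86 × 71 = 61.06 m and 2√(Dt) = 2√(0.27 × 71) = 8.757 m.
Argument (x−vt)/(2√(Dt)) = (52 − 61.06)/8.757 = -1.035; ½·erfc(-1.035) = 0.9284.
C = 56 × 0.9284 = 52.0 mg/L.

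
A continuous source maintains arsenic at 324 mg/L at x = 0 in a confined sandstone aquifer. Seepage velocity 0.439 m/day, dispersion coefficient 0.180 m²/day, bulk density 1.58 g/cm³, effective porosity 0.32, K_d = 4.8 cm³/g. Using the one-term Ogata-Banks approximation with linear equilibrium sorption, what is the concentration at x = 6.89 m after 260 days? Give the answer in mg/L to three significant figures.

39.5 mg/L

Retardation factor R = 1 + ρ_b·K_d/n = 1 + 1.58 × 4.8/0.32 = 24.70.
Sorption retards both mechanisms: v_R = v/R = 0.01777 m/day, D_R = D/R = 0.007287 m²/day.
v_R·t = 0.01777 × 260 = 4.6202 m; 2√(D_R t) = 2.753 m; argument = (6.89 − 4.6202)/2.753 = 0.8245.
C = C₀ × ½·erfc(0.8245) = 324 × 0.1218 = 39.5 mg/L.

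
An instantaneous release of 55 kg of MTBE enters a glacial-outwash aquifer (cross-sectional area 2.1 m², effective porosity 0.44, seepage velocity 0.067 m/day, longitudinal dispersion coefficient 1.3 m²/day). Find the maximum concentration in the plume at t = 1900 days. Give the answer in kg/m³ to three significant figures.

0.338 kg/m³

The peak of an instantaneous 1D plume sits at x = vt; there the Gaussian factor is 1 and C_max = M/(n_e·A·√(4πDt)), where n_e·A is the pore area the mass is dissolved in.
√(4πDt) = √(4π × 1.3 × 1900) = 176.2 m, so C_max = 55/(0.44 × 2.1 × 176.2) = 0.338 kg/m³.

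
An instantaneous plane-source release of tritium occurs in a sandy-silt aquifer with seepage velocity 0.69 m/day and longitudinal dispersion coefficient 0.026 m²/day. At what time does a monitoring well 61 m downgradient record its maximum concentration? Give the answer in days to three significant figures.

For the 1D instantaneous-source solution, setting ∂C/∂t = 0 at fixed x gives v²t² + 2Dt − x² = 0, so t = (√(D² + v²x²) − D)/v².
√(D² + v²x²) = √(0.026² + 0.69² × 61²) = 42.09; v² = 0.4761.
t = (42.09 − 0.026)/0.4761 = 88.4 days (vs. the pure-advection estimate x/v = 88.4 d).

88.4 days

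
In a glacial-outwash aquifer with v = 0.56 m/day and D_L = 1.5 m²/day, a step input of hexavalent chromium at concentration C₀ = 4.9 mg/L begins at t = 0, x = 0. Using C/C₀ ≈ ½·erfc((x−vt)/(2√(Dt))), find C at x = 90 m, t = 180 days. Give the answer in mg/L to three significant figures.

3.33 mg/L

For a continuous step input, C/C₀ ≈ ½·erfc((x−vt)/(2√(Dt))).
vt = 0.56 × 180 = 100.8 m and 2√(Dt) = 2√(1.5 × 180) = 32.86 m.
Argument (x−vt)/(2√(Dt)) = (90 − 100.8)/32.86 = -0.3287; ½·erfc(-0.3287) = 0.6790.
C = 4.9 × 0.6790 = 3.33 mg/L.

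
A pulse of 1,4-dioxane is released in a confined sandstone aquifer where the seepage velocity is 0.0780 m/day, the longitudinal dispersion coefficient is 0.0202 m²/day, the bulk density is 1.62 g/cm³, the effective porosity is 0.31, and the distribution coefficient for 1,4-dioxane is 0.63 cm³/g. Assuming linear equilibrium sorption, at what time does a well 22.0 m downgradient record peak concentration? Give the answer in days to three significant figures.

1200 days

Retardation factor R = 1 + ρ_b·K_d/n = 1 + 1.62 × 0.63/0.31 = 4.292.
Sorption retards both mechanisms: v_R = v/R = 0.01817 m/day, D_R = D/R = 0.004706 m²/day.
Peak time from v_R²t² + 2D_R t − x² = 0: t = (√(D_R² + v_R²x²) − D_R)/v_R².
√(D_R² + v_R²x²) = √(0.004706² + 0.01817² × 22.0²) = 0.3998; v_R² = 0.0003301.
t = (0.3998 − 0.004706)/0.0003301 = 1200 days.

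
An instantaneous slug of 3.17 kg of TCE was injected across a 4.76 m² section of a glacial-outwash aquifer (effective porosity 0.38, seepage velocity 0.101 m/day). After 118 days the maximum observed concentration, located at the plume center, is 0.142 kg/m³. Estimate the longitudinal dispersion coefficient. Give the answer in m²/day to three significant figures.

0.103 m²/day

At the plume center C_max = M/(n_e·A·√(4πDt)), so D = M²/(4πt·(n_e·A·C_max)²).
n_e·A·C_max = 0.38 × 4.76 × 0.142 = 0.2568 kg/m.
D = 3.17²/(4π × 118 × 0.2568²) = 0.103 m²/day.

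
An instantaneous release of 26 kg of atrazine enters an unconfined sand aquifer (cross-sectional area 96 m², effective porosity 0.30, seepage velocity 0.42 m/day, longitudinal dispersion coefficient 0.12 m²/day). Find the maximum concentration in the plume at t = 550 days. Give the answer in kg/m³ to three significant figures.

The peak of an instantaneous 1D plume sits at x = vt; there the Gaussian factor is 1 and C_max = M/(n_e·A·√(4πDt)), where n_e·A is the pore area the mass is dissolved in.
√(4πDt) = √(4π × 0.12 × 550) = 28.80 m, so C_max = 26/(0.30 × 96 × 28.80) = 0.0313 kg/m³.

0.0313 kg/m³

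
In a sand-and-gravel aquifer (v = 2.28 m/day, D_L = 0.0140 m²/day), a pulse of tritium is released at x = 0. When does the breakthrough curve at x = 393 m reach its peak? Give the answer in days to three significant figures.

172 days

For the 1D instantaneous-source solution, setting ∂C/∂t = 0 at fixed x gives v²t² + 2Dt − x² = 0, so t = (√(D² + v²x²) − D)/v².
√(D² + v²x²) = √(0.0140² + 2.28² × 393²) = 896.0; v² = 5.1984.
t = (896.0 − 0.0140)/5.1984 = 172 days (vs. the pure-advection estimate x/v = 172 d).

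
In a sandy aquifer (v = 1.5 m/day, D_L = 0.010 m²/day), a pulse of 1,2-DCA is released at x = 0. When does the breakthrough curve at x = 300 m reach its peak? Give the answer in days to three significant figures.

200 days

For the 1D instantaneous-source solution, setting ∂C/∂t = 0 at fixed x gives v²t² + 2Dt − x² = 0, so t = (√(D² + v²x²) − D)/v².
√(D² + v²x²) = √(0.010² + 1.5² × 300²) = 450.0; v² = 2.25.
t = (450.0 − 0.010)/2.25 = 200 days (vs. the pure-advection estimate x/v = 200 d).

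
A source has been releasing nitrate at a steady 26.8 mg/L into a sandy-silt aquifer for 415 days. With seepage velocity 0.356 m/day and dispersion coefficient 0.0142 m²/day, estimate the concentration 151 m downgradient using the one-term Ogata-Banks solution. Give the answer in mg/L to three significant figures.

4.59 mg/L

For a continuous step input, C/C₀ ≈ ½·erfc((x−vt)/(2√(Dt))).
vt = 0.356 × 415 = 147.74 m and 2√(Dt) = 2√(0.0142 × 415) = 4.855 m.
Argument (x−vt)/(2√(Dt)) = (151 − 147.74)/4.855 = 0.6715; ½·erfc(0.6715) = 0.1711.
C = 26.8 × 0.1711 = 4.59 mg/L.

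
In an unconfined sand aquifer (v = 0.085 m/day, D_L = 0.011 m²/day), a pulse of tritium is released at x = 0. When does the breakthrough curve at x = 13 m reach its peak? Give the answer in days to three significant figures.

For the 1D instantaneous-source solution, setting ∂C/∂t = 0 at fixed x gives v²t² + 2Dt − x² = 0, so t = (√(D² + v²x²) − D)/v².
√(D² + v²x²) = √(0.011² + 0.085² × 13²) = 1.105; v² = 0.007225.
t = (1.105 − 0.011)/0.007225 = 151 days (vs. the pure-advection estimate x/v = 153 d).

151 days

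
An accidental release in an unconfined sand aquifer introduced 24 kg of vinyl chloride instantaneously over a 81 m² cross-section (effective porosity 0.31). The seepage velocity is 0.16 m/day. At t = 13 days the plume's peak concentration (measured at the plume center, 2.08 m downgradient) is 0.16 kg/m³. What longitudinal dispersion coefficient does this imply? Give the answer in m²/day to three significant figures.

At the plume center C_max = M/(n_e·A·√(4πDt)), so D = M²/(4πt·(n_e·A·C_max)²).
n_e·A·C_max = 0.31 × 81 × 0.16 = 4.018 kg/m.
D = 24²/(4π × 13 × 4.018²) = 0.218 m²/day.

0.218 m²/day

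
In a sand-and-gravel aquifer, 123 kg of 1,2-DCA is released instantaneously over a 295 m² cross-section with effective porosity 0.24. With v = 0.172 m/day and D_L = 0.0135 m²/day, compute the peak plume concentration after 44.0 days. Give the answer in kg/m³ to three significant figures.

The peak of an instantaneous 1D plume sits at x = vt; there the Gaussian factor is 1 and C_max = M/(n_e·A·√(4πDt)), where n_e·A is the pore area the mass is dissolved in.
√(4πDt) = √(4π × 0.0135 × 44.0) = 2.732 m, so C_max = 123/(0.24 × 295 × 2.732) = 0.636 kg/m³.

0.636 kg/m³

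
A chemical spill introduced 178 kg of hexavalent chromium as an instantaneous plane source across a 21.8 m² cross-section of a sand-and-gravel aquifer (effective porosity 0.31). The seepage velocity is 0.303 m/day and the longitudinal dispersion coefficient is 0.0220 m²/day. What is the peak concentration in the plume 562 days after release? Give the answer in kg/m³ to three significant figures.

2.11 kg/m³

The peak of an instantaneous 1D plume sits at x = vt; there the Gaussian factor is 1 and C_max = M/(n_e·A·√(4πDt)), where n_e·A is the pore area the mass is dissolved in.
√(4πDt) = √(4π × 0.0220 × 562) = 12.46 m, so C_max = 178/(0.31 × 21.8 × 12.46) = 2.11 kg/m³.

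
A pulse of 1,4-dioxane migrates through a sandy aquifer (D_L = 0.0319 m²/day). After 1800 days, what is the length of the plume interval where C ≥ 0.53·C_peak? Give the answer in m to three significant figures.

The plume is Gaussian with σ = √(2Dt) = √(2 × 0.0319 × 1800) = 10.72 m.
C/C_peak = exp(−Δx²/(2σ²)) = 0.53 ⇒ Δx = σ·√(−2 ln 0.53) = 10.72 × 1.127 = 12.08 m.
Width = 2Δx = 24.2 m.

24.2 m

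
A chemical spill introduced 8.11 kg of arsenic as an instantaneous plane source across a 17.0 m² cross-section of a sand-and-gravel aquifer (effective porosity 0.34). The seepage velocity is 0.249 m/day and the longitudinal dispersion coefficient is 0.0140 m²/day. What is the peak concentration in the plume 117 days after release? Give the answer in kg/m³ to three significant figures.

0.309 kg/m³

The peak of an instantaneous 1D plume sits at x = vt; there the Gaussian factor is 1 and C_max = M/(n_e·A·√(4πDt)), where n_e·A is the pore area the mass is dissolved in.
√(4πDt) = √(4π × 0.0140 × 117) = 4.537 m, so C_max = 8.11/(0.34 × 17.0 × 4.537) = 0.309 kg/m³.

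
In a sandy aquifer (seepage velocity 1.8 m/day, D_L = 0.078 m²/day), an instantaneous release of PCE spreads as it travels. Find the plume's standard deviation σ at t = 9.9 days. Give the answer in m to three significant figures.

Dispersive spreading gives a Gaussian with σ² = 2Dt; advection only shifts the center.
σ = √(2 × 0.078 × 9.9) = 1.24 m.

1.24 m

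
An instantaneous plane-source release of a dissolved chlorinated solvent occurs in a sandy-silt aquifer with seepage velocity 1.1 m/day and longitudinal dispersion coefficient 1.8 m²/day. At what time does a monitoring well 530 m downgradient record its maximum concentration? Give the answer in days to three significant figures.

480 days

For the 1D instantaneous-source solution, setting ∂C/∂t = 0 at fixed x gives v²t² + 2Dt − x² = 0, so t = (√(D² + v²x²) − D)/v².
√(D² + v²x²) = √(1.8² + 1.1² × 530²) = 583.0; v² = 1.21.
t = (583.0 − 1.8)/1.21 = 480 days (vs. the pure-advection estimate x/v = 482 d).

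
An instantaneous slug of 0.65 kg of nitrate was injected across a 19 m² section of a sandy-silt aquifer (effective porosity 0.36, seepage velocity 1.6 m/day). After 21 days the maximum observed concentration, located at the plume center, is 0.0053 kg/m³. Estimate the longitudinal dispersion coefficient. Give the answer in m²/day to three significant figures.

At the plume center C_max = M/(n_e·A·√(4πDt)), so D = M²/(4πt·(n_e·A·C_max)²).
n_e·A·C_max = 0.36 × 19 × 0.0053 = 0.03625 kg/m.
D = 0.65²/(4π × 21 × 0.03625²) = 1.22 m²/day.

1.22 m²/day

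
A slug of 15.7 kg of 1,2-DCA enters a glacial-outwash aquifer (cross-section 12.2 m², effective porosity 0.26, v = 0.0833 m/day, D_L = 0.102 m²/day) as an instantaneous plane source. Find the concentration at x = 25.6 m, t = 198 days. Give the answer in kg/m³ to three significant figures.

For an instantaneous plane source, C(x,t) = M/(n_e·A·√(4πDt)) · exp(−(x−vt)²/(4Dt)), with n_e·A the pore (flow) area.
Plume center vt = 0.0833 × 198 = 16.4934 m, so the well at 25.6 m is 9.1066 m downgradient of the peak.
√(4πDt) = 15.93 m, giving peak height M/(n_e·A·√(4πDt)) = 15.7/(0.26 × 12.2 × 15.93) = 0.3107 kg/m³.
(x−vt)²/(4Dt) = (9.1066)²/(4 × 0.102 × 198) = 1.027; exp(−1.027) = 0.3581.
C = 0.3107 × 0.3581 = 0.111 kg/m³.

0.111 kg/m³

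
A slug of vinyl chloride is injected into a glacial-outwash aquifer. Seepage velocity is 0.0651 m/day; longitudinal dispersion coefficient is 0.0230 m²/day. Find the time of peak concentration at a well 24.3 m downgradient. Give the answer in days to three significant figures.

For the 1D instantaneous-source solution, setting ∂C/∂t = 0 at fixed x gives v²t² + 2Dt − x² = 0, so t = (√(D² + v²x²) − D)/v².
√(D² + v²x²) = √(0.0230² + 0.0651² × 24.3²) = 1.582; v² = 0.00423801.
t = (1.582 − 0.0230)/0.00423801 = 368 days (vs. the pure-advection estimate x/v = 373 d).

368 days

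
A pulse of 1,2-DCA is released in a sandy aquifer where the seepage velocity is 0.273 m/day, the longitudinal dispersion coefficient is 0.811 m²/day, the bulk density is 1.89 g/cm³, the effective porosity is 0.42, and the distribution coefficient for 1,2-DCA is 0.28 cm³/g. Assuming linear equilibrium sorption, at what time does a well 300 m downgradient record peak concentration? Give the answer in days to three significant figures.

Retardation factor R = 1 + ρ_b·K_d/n = 1 + 1.89 × 0.28/0.42 = 2.260.
Sorption retards both mechanisms: v_R = v/R = 0.1208 m/day, D_R = D/R = 0.3588 m²/day.
Peak time from v_R²t² + 2D_R t − x² = 0: t = (√(D_R² + v_R²x²) − D_R)/v_R².
√(D_R² + v_R²x²) = √(0.3588² + 0.1208² × 300²) = 36.24; v_R² = 0.01459.
t = (36.24 − 0.3588)/0.01459 = 2460 days.

2460 days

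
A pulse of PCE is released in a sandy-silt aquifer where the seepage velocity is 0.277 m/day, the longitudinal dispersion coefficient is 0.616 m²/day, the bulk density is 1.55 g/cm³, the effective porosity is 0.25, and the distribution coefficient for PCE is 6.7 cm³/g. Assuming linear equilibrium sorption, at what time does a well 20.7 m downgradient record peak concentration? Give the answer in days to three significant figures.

Retardation factor R = 1 + ρ_b·K_d/n = 1 + 1.55 × 6.7/0.25 = 42.54.
Sorption retards both mechanisms: v_R = v/R = 0.006512 m/day, D_R = D/R = 0.01448 m²/day.
Peak time from v_R²t² + 2D_R t − x² = 0: t = (√(D_R² + v_R²x²) − D_R)/v_R².
√(D_R² + v_R²x²) = √(0.01448² + 0.006512² × 20.7²) = 0.1356; v_R² = 4.241e-05.
t = (0.1356 − 0.01448)/4.241e-05 = 2860 days.

2860 days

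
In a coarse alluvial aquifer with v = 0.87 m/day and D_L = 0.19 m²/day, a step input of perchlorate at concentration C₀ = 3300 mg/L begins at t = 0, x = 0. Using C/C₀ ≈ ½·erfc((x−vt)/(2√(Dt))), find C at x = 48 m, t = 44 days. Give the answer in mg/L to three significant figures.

For a continuous step input, C/C₀ ≈ ½·erfc((x−vt)/(2√(Dt))).
vt = 0.87 × 44 = 38.28 m and 2√(Dt) = 2√(0.19 × 44) = 5.783 m.
Argument (x−vt)/(2√(Dt)) = (48 − 38.28)/5.783 = 1.681; ½·erfc(1.681) = 0.008720.
C = 3300 × 0.008720 = 28.8 mg/L.

28.8 mg/L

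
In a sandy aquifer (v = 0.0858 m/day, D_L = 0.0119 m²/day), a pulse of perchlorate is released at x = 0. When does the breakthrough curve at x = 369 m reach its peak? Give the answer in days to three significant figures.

For the 1D instantaneous-source solution, setting ∂C/∂t = 0 at fixed x gives v²t² + 2Dt − x² = 0, so t = (√(D² + v²x²) − D)/v².
√(D² + v²x²) = √(0.0119² + 0.0858² × 369²) = 31.66; v² = 0.00736164.
t = (31.66 − 0.0119)/0.00736164 = 4300 days (vs. the pure-advection estimate x/v = 4300 d).

4300 days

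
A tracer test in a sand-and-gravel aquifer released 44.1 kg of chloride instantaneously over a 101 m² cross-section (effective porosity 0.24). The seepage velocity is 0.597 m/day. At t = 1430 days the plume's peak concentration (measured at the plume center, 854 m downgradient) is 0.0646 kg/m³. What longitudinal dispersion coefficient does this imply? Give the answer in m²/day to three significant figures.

0.0441 m²/day

At the plume center C_max = M/(n_e·A·√(4πDt)), so D = M²/(4πt·(n_e·A·C_max)²).
n_e·A·C_max = 0.24 × 101 × 0.0646 = 1.566 kg/m.
D = 44.1²/(4π × 1430 × 1.566²) = 0.0441 m²/day.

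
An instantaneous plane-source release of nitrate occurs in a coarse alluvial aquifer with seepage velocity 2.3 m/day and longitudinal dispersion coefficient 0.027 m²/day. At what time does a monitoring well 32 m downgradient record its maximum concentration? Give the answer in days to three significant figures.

13.9 days

For the 1D instantaneous-source solution, setting ∂C/∂t = 0 at fixed x gives v²t² + 2Dt − x² = 0, so t = (√(D² + v²x²) − D)/v².
√(D² + v²x²) = √(0.027² + 2.3² × 32²) = 73.60; v² = 5.29.
t = (73.60 − 0.027)/5.29 = 13.9 days (vs. the pure-advection estimate x/v = 13.9 d).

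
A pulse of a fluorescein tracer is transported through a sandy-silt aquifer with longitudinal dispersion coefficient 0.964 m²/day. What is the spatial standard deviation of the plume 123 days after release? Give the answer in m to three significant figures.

Dispersive spreading gives a Gaussian with σ² = 2Dt; advection only shifts the center.
σ = √(2 × 0.964 × 123) = 15.4 m.

15.4 m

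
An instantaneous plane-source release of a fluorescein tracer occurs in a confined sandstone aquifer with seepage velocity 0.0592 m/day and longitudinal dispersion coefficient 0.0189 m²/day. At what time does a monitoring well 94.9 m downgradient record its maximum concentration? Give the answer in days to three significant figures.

1600 days

For the 1D instantaneous-source solution, setting ∂C/∂t = 0 at fixed x gives v²t² + 2Dt − x² = 0, so t = (√(D² + v²x²) − D)/v².
√(D² + v²x²) = √(0.0189² + 0.0592² × 94.9²) = 5.618; v² = 0.00350464.
t = (5.618 − 0.0189)/0.00350464 = 1600 days (vs. the pure-advection estimate x/v = 1600 d).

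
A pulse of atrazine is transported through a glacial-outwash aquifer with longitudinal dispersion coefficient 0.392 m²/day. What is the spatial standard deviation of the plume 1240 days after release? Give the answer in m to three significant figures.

Dispersive spreading gives a Gaussian with σ² = 2Dt; advection only shifts the center.
σ = √(2 × 0.392 × 1240) = 31.2 m.

31.2 m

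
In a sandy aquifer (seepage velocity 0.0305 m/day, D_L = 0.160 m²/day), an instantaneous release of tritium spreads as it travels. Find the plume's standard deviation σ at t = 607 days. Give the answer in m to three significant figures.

Dispersive spreading gives a Gaussian with σ² = 2Dt; advection only shifts the center.
σ = √(2 × 0.160 × 607) = 13.9 m.

13.9 m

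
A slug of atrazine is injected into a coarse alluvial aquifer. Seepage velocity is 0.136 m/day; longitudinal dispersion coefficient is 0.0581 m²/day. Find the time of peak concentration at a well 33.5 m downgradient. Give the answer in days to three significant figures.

For the 1D instantaneous-source solution, setting ∂C/∂t = 0 at fixed x gives v²t² + 2Dt − x² = 0, so t = (√(D² + v²x²) − D)/v².
√(D² + v²x²) = √(0.0581² + 0.136² × 33.5²) = 4.556; v² = 0.018496.
t = (4.556 − 0.0581)/0.018496 = 243 days (vs. the pure-advection estimate x/v = 246 d).

243 days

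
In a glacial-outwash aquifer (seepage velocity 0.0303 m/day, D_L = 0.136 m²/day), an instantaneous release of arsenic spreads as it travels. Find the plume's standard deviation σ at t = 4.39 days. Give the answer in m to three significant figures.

1.09 m

Dispersive spreading gives a Gaussian with σ² = 2Dt; advection only shifts the center.
σ = √(2 × 0.136 × 4.39) = 1.09 m.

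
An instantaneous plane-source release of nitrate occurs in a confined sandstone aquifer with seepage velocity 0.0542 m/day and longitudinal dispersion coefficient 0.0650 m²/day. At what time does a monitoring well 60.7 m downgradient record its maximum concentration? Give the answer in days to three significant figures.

1100 days

For the 1D instantaneous-source solution, setting ∂C/∂t = 0 at fixed x gives v²t² + 2Dt − x² = 0, so t = (√(D² + v²x²) − D)/v².
√(D² + v²x²) = √(0.0650² + 0.0542² × 60.7²) = 3.291; v² = 0.00293764.
t = (3.291 − 0.0650)/0.00293764 = 1100 days (vs. the pure-advection estimate x/v = 1120 d).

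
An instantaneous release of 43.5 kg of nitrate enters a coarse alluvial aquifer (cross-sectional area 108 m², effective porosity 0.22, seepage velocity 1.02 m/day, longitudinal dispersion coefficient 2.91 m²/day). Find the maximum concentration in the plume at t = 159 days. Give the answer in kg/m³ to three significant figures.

0.0240 kg/m³

The peak of an instantaneous 1D plume sits at x = vt; there the Gaussian factor is 1 and C_max = M/(n_e·A·√(4πDt)), where n_e·A is the pore area the mass is dissolved in.
√(4πDt) = √(4π × 2.91 × 159) = 76.25 m, so C_max = 43.5/(0.22 × 108 × 76.25) = 0.0240 kg/m³.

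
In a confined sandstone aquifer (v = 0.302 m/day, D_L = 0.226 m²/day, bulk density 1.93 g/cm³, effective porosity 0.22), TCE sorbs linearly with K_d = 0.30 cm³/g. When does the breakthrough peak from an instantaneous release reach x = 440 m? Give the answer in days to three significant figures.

Retardation factor R = 1 + ρ_b·K_d/n = 1 + 1.93 × 0.30/0.22 = 3.632.
Sorption retards both mechanisms: v_R = v/R = 0.08315 m/day, D_R = D/R = 0.06222 m²/day.
Peak time from v_R²t² + 2D_R t − x² = 0: t = (√(D_R² + v_R²x²) − D_R)/v_R².
√(D_R² + v_R²x²) = √(0.06222² + 0.08315² × 440²) = 36.59; v_R² = 0.006914.
t = (36.59 − 0.06222)/0.006914 = 5280 days.

5280 days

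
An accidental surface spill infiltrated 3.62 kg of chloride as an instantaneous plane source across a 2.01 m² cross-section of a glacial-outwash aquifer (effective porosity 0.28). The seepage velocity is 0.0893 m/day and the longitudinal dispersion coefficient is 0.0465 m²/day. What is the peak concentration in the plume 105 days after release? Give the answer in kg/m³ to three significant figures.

0.821 kg/m³

The peak of an instantaneous 1D plume sits at x = vt; there the Gaussian factor is 1 and C_max = M/(n_e·A·√(4πDt)), where n_e·A is the pore area the mass is dissolved in.
√(4πDt) = √(4π × 0.0465 × 105) = 7.833 m, so C_max = 3.62/(0.28 × 2.01 × 7.833) = 0.821 kg/m³.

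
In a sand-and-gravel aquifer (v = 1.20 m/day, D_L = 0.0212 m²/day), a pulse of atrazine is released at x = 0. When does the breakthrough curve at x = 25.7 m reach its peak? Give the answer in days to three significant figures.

For the 1D instantaneous-source solution, setting ∂C/∂t = 0 at fixed x gives v²t² + 2Dt − x² = 0, so t = (√(D² + v²x²) − D)/v².
√(D² + v²x²) = √(0.0212² + 1.20² × 25.7²) = 30.84; v² = 1.44.
t = (30.84 − 0.0212)/1.44 = 21.4 days (vs. the pure-advection estimate x/v = 21.4 d).

21.4 days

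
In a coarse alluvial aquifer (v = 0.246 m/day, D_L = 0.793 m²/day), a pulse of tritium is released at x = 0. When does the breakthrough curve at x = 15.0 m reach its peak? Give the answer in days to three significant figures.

49.3 days

For the 1D instantaneous-source solution, setting ∂C/∂t = 0 at fixed x gives v²t² + 2Dt − x² = 0, so t = (√(D² + v²x²) − D)/v².
√(D² + v²x²) = √(0.793² + 0.246² × 15.0²) = 3.774; v² = 0.060516.
t = (3.774 − 0.793)/0.060516 = 49.3 days (vs. the pure-advection estimate x/v = 61.0 d).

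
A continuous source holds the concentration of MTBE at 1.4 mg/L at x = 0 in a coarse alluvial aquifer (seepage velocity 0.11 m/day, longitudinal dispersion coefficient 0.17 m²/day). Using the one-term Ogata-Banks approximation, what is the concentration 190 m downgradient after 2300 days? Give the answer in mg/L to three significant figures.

For a continuous step input, C/C₀ ≈ ½·erfc((x−vt)/(2√(Dt))).
vt = 0.11 × 2300 = 253 m and 2√(Dt) = 2√(0.17 × 2300) = 39.55 m.
Argument (x−vt)/(2√(Dt)) = (190 − 253)/39.55 = -1.593; ½·erfc(-1.593) = 0.9879.
C = 1.4 × 0.9879 = 1.38 mg/L.

1.38 mg/L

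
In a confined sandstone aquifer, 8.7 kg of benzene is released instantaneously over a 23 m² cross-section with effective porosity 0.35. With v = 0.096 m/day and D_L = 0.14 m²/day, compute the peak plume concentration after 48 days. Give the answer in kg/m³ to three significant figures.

The peak of an instantaneous 1D plume sits at x = vt; there the Gaussian factor is 1 and C_max = M/(n_e·A·√(4πDt)), where n_e·A is the pore area the mass is dissolved in.
√(4πDt) = √(4π × 0.14 × 48) = 9.189 m, so C_max = 8.7/(0.35 × 23 × 9.189) = 0.118 kg/m³.

0.118 kg/m³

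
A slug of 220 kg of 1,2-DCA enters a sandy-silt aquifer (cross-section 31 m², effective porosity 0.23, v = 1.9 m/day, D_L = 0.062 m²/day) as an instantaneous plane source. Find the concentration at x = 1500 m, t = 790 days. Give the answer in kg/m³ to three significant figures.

For an instantaneous plane source, C(x,t) = M/(n_e·A·√(4πDt)) · exp(−(x−vt)²/(4Dt)), with n_e·A the pore (flow) area.
Plume center vt = 1.9 × 790 = 1501 m, so the well at 1500 m is 1 m upgradient of the peak.
√(4πDt) = 24.81 m, giving peak height M/(n_e·A·√(4πDt)) = 220/(0.23 × 31 × 24.81) = 1.244 kg/m³.
(x−vt)²/(4Dt) = (-1)²/(4 × 0.062 × 790) = 0.005104; exp(−0.005104) = 0.9949.
C = 1.244 × 0.9949 = 1.24 kg/m³.

1.24 kg/m³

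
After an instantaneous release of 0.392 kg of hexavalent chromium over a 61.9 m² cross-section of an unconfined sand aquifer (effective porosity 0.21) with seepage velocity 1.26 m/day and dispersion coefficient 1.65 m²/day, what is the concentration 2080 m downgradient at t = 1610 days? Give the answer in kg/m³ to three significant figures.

For an instantaneous plane source, C(x,t) = M/(n_e·A·√(4πDt)) · exp(−(x−vt)²/(4Dt)), with n_e·A the pore (flow) area.
Plume center vt = 1.26 × 1610 = 2028.6 m, so the well at 2080 m is 51.4 m downgradient of the peak.
√(4πDt) = 182.7 m, giving peak height M/(n_e·A·√(4πDt)) = 0.392/(0.21 × 61.9 × 182.7) = 0.0001651 kg/m³.
(x−vt)²/(4Dt) = (51.4)²/(4 × 1.65 × 1610) = 0.2486; exp(−0.2486) = 0.7799.
C = 0.0001651 × 0.7799 = 0.000129 kg/m³.

0.000129 kg/m³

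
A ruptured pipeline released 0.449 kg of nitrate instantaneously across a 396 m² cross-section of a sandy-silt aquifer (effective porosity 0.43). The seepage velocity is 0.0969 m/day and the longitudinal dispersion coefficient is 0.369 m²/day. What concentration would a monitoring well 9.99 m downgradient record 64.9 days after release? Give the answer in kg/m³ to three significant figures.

0.000132 kg/m³

For an instantaneous plane source, C(x,t) = M/(n_e·A·√(4πDt)) · exp(−(x−vt)²/(4Dt)), with n_e·A the pore (flow) area.
Plume center vt = 0.0969 × 64.9 = 6.28881 m, so the well at 9.99 m is 3.70119 m downgradient of the peak.
√(4πDt) = 17.35 m, giving peak height M/(n_e·A·√(4πDt)) = 0.449/(0.43 × 396 × 17.35) = 0.0001520 kg/m³.
(x−vt)²/(4Dt) = (3.70119)²/(4 × 0.369 × 64.9) = 0.1430; exp(−0.1430) = 0.8668.
C = 0.0001520 × 0.8668 = 0.000132 kg/m³.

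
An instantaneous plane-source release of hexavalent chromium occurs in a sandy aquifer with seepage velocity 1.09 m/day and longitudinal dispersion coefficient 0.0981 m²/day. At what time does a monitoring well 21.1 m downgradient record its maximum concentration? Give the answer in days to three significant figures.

For the 1D instantaneous-source solution, setting ∂C/∂t = 0 at fixed x gives v²t² + 2Dt − x² = 0, so t = (√(D² + v²x²) − D)/v².
√(D² + v²x²) = √(0.0981² + 1.09² × 21.1²) = 23.00; v² = 1.1881.
t = (23.00 − 0.0981)/1.1881 = 19.3 days (vs. the pure-advection estimate x/v = 19.4 d).

19.3 days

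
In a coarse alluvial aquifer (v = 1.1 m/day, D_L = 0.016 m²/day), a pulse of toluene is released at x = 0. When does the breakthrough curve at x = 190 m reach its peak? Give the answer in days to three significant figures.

For the 1D instantaneous-source solution, setting ∂C/∂t = 0 at fixed x gives v²t² + 2Dt − x² = 0, so t = (√(D² + v²x²) − D)/v².
√(D² + v²x²) = √(0.016² + 1.1² × 190²) = 209.0; v² = 1.21.
t = (209.0 − 0.016)/1.21 = 173 days (vs. the pure-advection estimate x/v = 173 d).

173 days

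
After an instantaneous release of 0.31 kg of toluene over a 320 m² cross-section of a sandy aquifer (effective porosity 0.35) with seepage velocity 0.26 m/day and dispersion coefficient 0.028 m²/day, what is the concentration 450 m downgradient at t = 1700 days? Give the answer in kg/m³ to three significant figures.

8.09e-05 kg/m³

For an instantaneous plane source, C(x,t) = M/(n_e·A·√(4πDt)) · exp(−(x−vt)²/(4Dt)), with n_e·A the pore (flow) area.
Plume center vt = 0.26 × 1700 = 442 m, so the well at 450 m is 8 m downgradient of the peak.
√(4πDt) = 24.46 m, giving peak height M/(n_e·A·√(4πDt)) = 0.31/(0.35 × 320 × 24.46) = 0.0001132 kg/m³.
(x−vt)²/(4Dt) = (8)²/(4 × 0.028 × 1700) = 0.3361; exp(−0.3361) = 0.7146.
C = 0.0001132 × 0.7146 = 8.09e-05 kg/m³.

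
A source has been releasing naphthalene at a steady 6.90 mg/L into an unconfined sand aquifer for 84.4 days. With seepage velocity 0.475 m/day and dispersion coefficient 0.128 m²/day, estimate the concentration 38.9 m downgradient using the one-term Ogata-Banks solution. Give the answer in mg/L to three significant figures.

For a continuous step input, C/C₀ ≈ ½·erfc((x−vt)/(2√(Dt))).
vt = 0.475 × 84.4 = 40.09 m and 2√(Dt) = 2√(0.128 × 84.4) = 6.574 m.
Argument (x−vt)/(2√(Dt)) = (38.9 − 40.09)/6.574 = -0.1810; ½·erfc(-0.1810) = 0.6010.
C = 6.90 × 0.6010 = 4.15 mg/L.

4.15 mg/L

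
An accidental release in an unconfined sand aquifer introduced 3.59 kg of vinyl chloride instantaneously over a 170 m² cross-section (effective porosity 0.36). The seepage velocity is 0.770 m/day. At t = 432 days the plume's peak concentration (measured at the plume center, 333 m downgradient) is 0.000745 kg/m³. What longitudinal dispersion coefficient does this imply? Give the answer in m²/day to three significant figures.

1.14 m²/day

At the plume center C_max = M/(n_e·A·√(4πDt)), so D = M²/(4πt·(n_e·A·C_max)²).
n_e·A·C_max = 0.36 × 170 × 0.000745 = 0.04559 kg/m.
D = 3.59²/(4π × 432 × 0.04559²) = 1.14 m²/day.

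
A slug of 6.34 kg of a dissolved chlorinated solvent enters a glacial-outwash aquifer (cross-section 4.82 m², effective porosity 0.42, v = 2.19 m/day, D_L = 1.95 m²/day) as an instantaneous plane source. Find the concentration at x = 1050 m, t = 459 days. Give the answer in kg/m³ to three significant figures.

0.0169 kg/m³

For an instantaneous plane source, C(x,t) = M/(n_e·A·√(4πDt)) · exp(−(x−vt)²/(4Dt)), with n_e·A the pore (flow) area.
Plume center vt = 2.19 × 459 = 1005.21 m, so the well at 1050 m is 44.79 m downgradient of the peak.
√(4πDt) = 106.1 m, giving peak height M/(n_e·A·√(4πDt)) = 6.34/(0.42 × 4.82 × 106.1) = 0.02952 kg/m³.
(x−vt)²/(4Dt) = (44.79)²/(4 × 1.95 × 459) = 0.5603; exp(−0.5603) = 0.5710.
C = 0.02952 × 0.5710 = 0.0169 kg/m³.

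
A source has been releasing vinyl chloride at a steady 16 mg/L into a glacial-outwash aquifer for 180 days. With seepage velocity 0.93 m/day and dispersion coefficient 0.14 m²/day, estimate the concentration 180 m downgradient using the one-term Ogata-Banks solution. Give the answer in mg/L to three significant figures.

0.607 mg/L

For a continuous step input, C/C₀ ≈ ½·erfc((x−vt)/(2√(Dt))).
vt = 0.93 × 180 = 167.4 m and 2√(Dt) = 2√(0.14 × 180) = 10.04 m.
Argument (x−vt)/(2√(Dt)) = (180 − 167.4)/10.04 = 1.255; ½·erfc(1.255) = 0.03796.
C = 16 × 0.03796 = 0.607 mg/L.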